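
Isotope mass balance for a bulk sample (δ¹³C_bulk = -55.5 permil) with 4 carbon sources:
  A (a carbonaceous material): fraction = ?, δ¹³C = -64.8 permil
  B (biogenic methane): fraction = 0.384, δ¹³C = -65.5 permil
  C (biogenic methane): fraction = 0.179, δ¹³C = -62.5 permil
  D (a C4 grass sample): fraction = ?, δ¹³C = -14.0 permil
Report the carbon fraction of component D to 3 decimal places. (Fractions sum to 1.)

Let f_D and f_A be the unknown fractions; fractions sum to 1 so f_D + f_A = 0.437.
Mass balance: Σ fᵢ·δᵢ = δ_bulk ⇒ f_D·(-14.0) + f_A·(-64.8) = -55.5 − (-36.340) = -19.160
Substitute f_A = 0.437 − f_D:
f_D·(-14.0 − -64.8) = -19.160 − 0.437×(-64.8) = 9.157
f_D = 9.157 / 50.8 = 0.1803

0.180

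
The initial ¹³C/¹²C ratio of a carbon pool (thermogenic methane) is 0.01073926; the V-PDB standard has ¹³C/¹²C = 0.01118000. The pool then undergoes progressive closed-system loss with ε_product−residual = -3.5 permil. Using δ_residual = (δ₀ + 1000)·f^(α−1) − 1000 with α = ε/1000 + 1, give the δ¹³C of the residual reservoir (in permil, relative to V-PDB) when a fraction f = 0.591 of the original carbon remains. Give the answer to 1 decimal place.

δ₀ = (0.01073926/0.01118000 − 1)×1000 = (0.960578 − 1)×1000 = -39.422 permil
α − 1 = ε/1000 = -0.0035
f^(α−1) = 0.591^(-0.0035) = 1.001842
δ_res = (-39.422 + 1000) × 1.001842 − 1000 = 962.348 − 1000 = -37.65 permil

-37.7 permil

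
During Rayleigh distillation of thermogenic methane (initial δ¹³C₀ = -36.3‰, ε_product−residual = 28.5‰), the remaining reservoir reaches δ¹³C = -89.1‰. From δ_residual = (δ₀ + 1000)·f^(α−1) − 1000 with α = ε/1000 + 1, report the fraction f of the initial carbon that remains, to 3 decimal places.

α − 1 = ε/1000 = 0.0285
(δ_res + 1000)/(δ₀ + 1000) = (-89.1 + 1000)/(-36.3 + 1000) = 910.9/963.7 = 0.945211
f = 0.945211^(1/0.0285) = exp(ln(0.945211)/0.0285) = exp(-0.05635/0.0285)
f = exp(-1.9771) = 0.1385

0.138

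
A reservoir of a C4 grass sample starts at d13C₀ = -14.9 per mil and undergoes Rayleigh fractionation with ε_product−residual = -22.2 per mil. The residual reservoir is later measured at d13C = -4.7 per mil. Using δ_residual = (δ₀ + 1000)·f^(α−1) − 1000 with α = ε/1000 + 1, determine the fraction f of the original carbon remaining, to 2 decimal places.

0.63

α − 1 = ε/1000 = -0.0222
(δ_res + 1000)/(δ₀ + 1000) = (-4.7 + 1000)/(-14.9 + 1000) = 995.3/985.1 = 1.010354
f = 1.010354^(1/-0.0222) = exp(ln(1.010354)/-0.0222) = exp(0.01030/-0.0222)
f = exp(-0.4640) = 0.6288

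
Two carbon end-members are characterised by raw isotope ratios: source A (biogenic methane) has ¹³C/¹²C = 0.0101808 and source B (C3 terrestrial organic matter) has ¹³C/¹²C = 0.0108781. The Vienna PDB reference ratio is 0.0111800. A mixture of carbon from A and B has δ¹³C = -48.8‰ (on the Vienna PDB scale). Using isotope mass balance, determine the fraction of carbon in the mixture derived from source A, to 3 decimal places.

δ_A = (0.0101808/0.0111800 − 1)×1000 = (0.910626 − 1)×1000 = -89.374‰
δ_B = (0.0108781/0.0111800 − 1)×1000 = (0.972996 − 1)×1000 = -27.004‰
f_A = (δ_mix − δ_B)/(δ_A − δ_B) = (-48.8 − (-27.004))/(-89.374 − (-27.004))
f_A = -21.796 / -62.370 = 0.3495

0.349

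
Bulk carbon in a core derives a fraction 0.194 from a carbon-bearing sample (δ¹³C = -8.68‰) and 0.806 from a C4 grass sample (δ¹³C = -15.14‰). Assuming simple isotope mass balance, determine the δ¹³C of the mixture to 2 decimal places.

δ_mix = f_A·δ_A + f_B·δ_B
δ_mix = 0.194 × (-8.68) + 0.806 × (-15.14)
δ_mix = -1.684 + -12.203 = -13.887‰

-13.89‰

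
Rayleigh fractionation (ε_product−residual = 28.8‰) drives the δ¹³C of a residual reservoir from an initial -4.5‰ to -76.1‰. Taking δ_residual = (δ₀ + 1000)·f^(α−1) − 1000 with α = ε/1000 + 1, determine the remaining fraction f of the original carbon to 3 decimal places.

0.075

α − 1 = ε/1000 = 0.0288
(δ_res + 1000)/(δ₀ + 1000) = (-76.1 + 1000)/(-4.5 + 1000) = 923.9/995.5 = 0.928076
f = 0.928076^(1/0.0288) = exp(ln(0.928076)/0.0288) = exp(-0.07464/0.0288)
f = exp(-2.5917) = 0.0749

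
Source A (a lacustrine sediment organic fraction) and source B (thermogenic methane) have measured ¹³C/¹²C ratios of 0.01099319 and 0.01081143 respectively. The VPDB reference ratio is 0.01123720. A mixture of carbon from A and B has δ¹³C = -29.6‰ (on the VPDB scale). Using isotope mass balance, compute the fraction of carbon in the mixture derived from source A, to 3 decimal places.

δ_A = (0.01099319/0.01123720 − 1)×1000 = (0.978286 − 1)×1000 = -21.714‰
δ_B = (0.01081143/0.01123720 − 1)×1000 = (0.962111 − 1)×1000 = -37.889‰
f_A = (δ_mix − δ_B)/(δ_A − δ_B) = (-29.6 − (-37.889))/(-21.714 − (-37.889))
f_A = 8.289 / 16.175 = 0.5125

0.512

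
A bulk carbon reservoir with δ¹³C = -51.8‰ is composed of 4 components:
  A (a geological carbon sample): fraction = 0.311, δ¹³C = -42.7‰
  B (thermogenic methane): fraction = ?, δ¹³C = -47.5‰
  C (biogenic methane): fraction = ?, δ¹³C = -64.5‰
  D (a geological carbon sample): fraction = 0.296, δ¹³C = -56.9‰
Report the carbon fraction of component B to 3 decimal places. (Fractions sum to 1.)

0.216

Let f_B and f_C be the unknown fractions; fractions sum to 1 so f_B + f_C = 0.393.
Mass balance: Σ fᵢ·δᵢ = δ_bulk ⇒ f_B·(-47.5) + f_C·(-64.5) = -51.8 − (-30.122) = -21.678
Substitute f_C = 0.393 − f_B:
f_B·(-47.5 − -64.5) = -21.678 − 0.393×(-64.5) = 3.671
f_B = 3.671 / 17.0 = 0.2159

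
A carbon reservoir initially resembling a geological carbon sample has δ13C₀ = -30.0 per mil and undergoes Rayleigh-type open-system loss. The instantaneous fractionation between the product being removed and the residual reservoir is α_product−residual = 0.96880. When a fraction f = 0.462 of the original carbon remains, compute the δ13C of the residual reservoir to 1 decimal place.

Rayleigh residual: δ_res = (δ₀ + 1000)·f^(α−1) − 1000
α − 1 = -0.03120
f^(α−1) = 0.462^(-0.03120) = 1.024385
δ_res = (-30.0 + 1000) × 1.024385 − 1000 = 993.653 − 1000 = -6.35 per mil

-6.3 per mil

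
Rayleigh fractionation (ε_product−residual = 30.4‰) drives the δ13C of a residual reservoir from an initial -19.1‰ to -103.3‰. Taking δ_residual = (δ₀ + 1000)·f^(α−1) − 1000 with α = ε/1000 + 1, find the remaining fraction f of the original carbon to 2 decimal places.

0.05

α − 1 = ε/1000 = 0.0304
(δ_res + 1000)/(δ₀ + 1000) = (-103.3 + 1000)/(-19.1 + 1000) = 896.7/980.9 = 0.914160
f = 0.914160^(1/0.0304) = exp(ln(0.914160)/0.0304) = exp(-0.08975/0.0304)
f = exp(-2.9523) = 0.0522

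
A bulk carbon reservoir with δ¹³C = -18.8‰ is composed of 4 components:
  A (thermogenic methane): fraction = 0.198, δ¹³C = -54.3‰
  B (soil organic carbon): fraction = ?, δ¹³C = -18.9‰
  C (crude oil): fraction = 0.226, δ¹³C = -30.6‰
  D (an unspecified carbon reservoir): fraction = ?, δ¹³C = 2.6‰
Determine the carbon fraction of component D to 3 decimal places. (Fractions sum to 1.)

Let f_D and f_B be the unknown fractions; fractions sum to 1 so f_D + f_B = 0.576.
Mass balance: Σ fᵢ·δᵢ = δ_bulk ⇒ f_D·(2.6) + f_B·(-18.9) = -18.8 − (-17.667) = -1.133
Substitute f_B = 0.576 − f_D:
f_D·(2.6 − -18.9) = -1.133 − 0.576×(-18.9) = 9.753
f_D = 9.753 / 21.5 = 0.4536

0.454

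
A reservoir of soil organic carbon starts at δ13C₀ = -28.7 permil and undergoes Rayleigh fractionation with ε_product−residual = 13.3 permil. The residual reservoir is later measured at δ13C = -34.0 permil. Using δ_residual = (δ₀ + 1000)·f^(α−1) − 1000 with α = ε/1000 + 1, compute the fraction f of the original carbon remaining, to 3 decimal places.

0.663

α − 1 = ε/1000 = 0.0133
(δ_res + 1000)/(δ₀ + 1000) = (-34.0 + 1000)/(-28.7 + 1000) = 966.0/971.3 = 0.994543
f = 0.994543^(1/0.0133) = exp(ln(0.994543)/0.0133) = exp(-0.00547/0.0133)
f = exp(-0.4114) = 0.6627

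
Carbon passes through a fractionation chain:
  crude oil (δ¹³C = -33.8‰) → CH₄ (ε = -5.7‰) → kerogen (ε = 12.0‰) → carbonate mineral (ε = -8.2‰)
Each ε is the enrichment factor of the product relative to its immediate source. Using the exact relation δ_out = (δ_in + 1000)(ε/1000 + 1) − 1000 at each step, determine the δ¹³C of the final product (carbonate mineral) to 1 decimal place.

-35.8‰

step 1: δ = (-33.80 + 1000)·(-5.7/1000 + 1) − 1000 = -39.31‰
step 2: δ = (-39.31 + 1000)·(12.0/1000 + 1) − 1000 = -27.78‰
step 3: δ = (-27.78 + 1000)·(-8.2/1000 + 1) − 1000 = -35.75‰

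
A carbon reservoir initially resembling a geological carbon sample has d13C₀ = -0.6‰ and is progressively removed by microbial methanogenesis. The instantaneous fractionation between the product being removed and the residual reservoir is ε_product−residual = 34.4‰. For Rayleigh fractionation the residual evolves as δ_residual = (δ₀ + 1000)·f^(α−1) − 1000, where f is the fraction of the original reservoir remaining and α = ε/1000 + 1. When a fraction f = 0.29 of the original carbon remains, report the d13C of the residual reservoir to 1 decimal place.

Rayleigh residual: δ_res = (δ₀ + 1000)·f^(α−1) − 1000
α = ε/1000 + 1 = 1.03440, so α − 1 = 0.03440
f^(α−1) = 0.29^(0.03440) = 0.958311
δ_res = (-0.6 + 1000) × 0.958311 − 1000 = 957.736 − 1000 = -42.26‰

-42.3‰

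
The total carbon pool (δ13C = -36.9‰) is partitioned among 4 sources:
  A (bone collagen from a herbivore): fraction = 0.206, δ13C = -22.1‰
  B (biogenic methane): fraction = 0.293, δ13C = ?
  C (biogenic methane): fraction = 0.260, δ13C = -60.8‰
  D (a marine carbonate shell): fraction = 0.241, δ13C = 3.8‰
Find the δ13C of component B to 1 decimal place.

Isotope mass balance: δ_bulk = Σ fᵢ·δᵢ.
-36.9 = 0.206×(-22.1) + 0.293×δ_B + 0.260×(-60.8) + 0.241×(3.8)
0.293·δ_B = -36.9 − (-19.445) = -17.455
δ_B = -17.455 / 0.293 = -59.57‰

-59.6‰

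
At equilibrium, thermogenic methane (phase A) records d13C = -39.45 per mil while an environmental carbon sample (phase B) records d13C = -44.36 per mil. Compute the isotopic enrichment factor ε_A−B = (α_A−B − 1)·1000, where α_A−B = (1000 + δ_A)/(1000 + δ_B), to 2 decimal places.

α_A−B = (1000 + -39.45) / (1000 + -44.36) = 960.55 / 955.64 = 1.005138
ε_A−B = (1.005138 − 1) × 1000 = 5.138 per mil
(The approximation ε ≈ δ_A − δ_B would give 4.91 per mil.)

5.14 per mil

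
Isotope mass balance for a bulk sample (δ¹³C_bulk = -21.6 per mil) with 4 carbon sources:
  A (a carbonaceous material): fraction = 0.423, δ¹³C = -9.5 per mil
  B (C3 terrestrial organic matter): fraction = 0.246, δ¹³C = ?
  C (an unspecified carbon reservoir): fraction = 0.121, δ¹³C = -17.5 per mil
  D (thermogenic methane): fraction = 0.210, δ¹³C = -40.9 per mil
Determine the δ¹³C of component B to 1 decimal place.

Isotope mass balance: δ_bulk = Σ fᵢ·δᵢ.
-21.6 = 0.423×(-9.5) + 0.246×δ_B + 0.121×(-17.5) + 0.210×(-40.9)
0.246·δ_B = -21.6 − (-14.725) = -6.875
δ_B = -6.875 / 0.246 = -27.95 per mil

-27.9 per mil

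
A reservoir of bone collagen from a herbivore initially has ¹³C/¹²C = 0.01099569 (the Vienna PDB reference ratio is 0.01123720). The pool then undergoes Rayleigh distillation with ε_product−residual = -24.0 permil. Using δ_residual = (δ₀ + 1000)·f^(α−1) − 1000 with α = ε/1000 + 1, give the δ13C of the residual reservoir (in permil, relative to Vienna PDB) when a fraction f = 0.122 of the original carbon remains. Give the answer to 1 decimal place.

29.2 permil

δ₀ = (0.01099569/0.01123720 − 1)×1000 = (0.978508 − 1)×1000 = -21.492 permil
α − 1 = ε/1000 = -0.0240
f^(α−1) = 0.122^(-0.0240) = 1.051786
δ_res = (-21.492 + 1000) × 1.051786 − 1000 = 1029.181 − 1000 = 29.18 permil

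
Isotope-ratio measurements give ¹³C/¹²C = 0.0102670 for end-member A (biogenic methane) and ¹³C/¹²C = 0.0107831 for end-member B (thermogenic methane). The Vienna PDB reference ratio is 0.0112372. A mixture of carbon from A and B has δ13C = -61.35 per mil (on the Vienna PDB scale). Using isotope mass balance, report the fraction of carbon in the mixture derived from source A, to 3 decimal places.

0.456

δ_A = (0.0102670/0.0112372 − 1)×1000 = (0.913662 − 1)×1000 = -86.338 per mil
δ_B = (0.0107831/0.0112372 − 1)×1000 = (0.959590 − 1)×1000 = -40.410 per mil
f_A = (δ_mix − δ_B)/(δ_A − δ_B) = (-61.35 − (-40.410))/(-86.338 − (-40.410))
f_A = -20.940 / -45.928 = 0.4559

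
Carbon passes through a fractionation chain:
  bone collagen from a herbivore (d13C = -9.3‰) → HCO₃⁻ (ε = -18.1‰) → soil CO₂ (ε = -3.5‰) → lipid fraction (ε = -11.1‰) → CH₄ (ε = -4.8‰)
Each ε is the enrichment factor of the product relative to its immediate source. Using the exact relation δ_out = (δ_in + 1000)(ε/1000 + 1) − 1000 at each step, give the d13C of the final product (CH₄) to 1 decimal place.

-46.0‰

step 1: δ = (-9.30 + 1000)·(-18.1/1000 + 1) − 1000 = -27.23‰
step 2: δ = (-27.23 + 1000)·(-3.5/1000 + 1) − 1000 = -30.64‰
step 3: δ = (-30.64 + 1000)·(-11.1/1000 + 1) − 1000 = -41.40‰
step 4: δ = (-41.40 + 1000)·(-4.8/1000 + 1) − 1000 = -46.00‰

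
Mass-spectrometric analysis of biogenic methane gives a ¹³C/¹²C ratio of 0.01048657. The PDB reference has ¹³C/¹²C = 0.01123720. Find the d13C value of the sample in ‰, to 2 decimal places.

d13C = (R_sample / R_standard − 1) × 1000
R_sample / R_standard = 0.01048657 / 0.01123720 = 0.933201
d13C = (0.933201 − 1) × 1000 = -66.799‰

-66.80‰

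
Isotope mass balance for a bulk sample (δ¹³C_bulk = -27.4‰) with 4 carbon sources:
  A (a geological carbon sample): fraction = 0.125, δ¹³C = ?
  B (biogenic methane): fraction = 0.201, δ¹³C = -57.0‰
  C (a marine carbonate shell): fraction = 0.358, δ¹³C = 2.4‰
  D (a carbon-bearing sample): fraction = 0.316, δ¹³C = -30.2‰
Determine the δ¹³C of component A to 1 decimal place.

-58.1‰

Isotope mass balance: δ_bulk = Σ fᵢ·δᵢ.
-27.4 = 0.125×δ_A + 0.201×(-57.0) + 0.358×(2.4) + 0.316×(-30.2)
0.125·δ_A = -27.4 − (-20.141) = -7.259
δ_A = -7.259 / 0.125 = -58.07‰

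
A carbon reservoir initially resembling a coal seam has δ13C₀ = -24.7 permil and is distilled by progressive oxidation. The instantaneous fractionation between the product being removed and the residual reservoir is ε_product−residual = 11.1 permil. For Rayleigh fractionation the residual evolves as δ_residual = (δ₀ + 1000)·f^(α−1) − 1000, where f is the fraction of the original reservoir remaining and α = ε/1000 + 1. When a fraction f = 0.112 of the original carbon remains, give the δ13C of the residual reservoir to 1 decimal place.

Rayleigh residual: δ_res = (δ₀ + 1000)·f^(α−1) − 1000
α = ε/1000 + 1 = 1.01110, so α − 1 = 0.01110
f^(α−1) = 0.112^(0.01110) = 0.975992
δ_res = (-24.7 + 1000) × 0.975992 − 1000 = 951.885 − 1000 = -48.11 permil

-48.1 permil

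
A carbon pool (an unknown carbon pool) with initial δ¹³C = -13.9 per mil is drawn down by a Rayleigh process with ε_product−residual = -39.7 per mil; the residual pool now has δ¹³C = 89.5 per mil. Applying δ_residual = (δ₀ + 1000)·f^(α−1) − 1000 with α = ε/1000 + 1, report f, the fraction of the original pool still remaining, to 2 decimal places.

α − 1 = ε/1000 = -0.0397
(δ_res + 1000)/(δ₀ + 1000) = (89.5 + 1000)/(-13.9 + 1000) = 1089.5/986.1 = 1.104858
f = 1.104858^(1/-0.0397) = exp(ln(1.104858)/-0.0397) = exp(0.09972/-0.0397)
f = exp(-2.5117) = 0.0811

0.08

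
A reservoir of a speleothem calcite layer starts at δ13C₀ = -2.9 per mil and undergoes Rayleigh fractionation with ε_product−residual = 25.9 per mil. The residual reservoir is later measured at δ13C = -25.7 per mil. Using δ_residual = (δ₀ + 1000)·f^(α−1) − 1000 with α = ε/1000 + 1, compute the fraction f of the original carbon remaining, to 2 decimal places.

α − 1 = ε/1000 = 0.0259
(δ_res + 1000)/(δ₀ + 1000) = (-25.7 + 1000)/(-2.9 + 1000) = 974.3/997.1 = 0.977134
f = 0.977134^(1/0.0259) = exp(ln(0.977134)/0.0259) = exp(-0.02313/0.0259)
f = exp(-0.8931) = 0.4094

0.41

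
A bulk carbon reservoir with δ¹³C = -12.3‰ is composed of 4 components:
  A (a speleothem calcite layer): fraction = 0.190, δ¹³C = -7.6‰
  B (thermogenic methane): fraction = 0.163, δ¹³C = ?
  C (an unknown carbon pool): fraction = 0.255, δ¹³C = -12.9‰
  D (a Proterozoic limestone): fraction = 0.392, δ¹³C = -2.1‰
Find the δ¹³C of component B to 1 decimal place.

-41.4‰

Isotope mass balance: δ_bulk = Σ fᵢ·δᵢ.
-12.3 = 0.190×(-7.6) + 0.163×δ_B + 0.255×(-12.9) + 0.392×(-2.1)
0.163·δ_B = -12.3 − (-5.557) = -6.743
δ_B = -6.743 / 0.163 = -41.37‰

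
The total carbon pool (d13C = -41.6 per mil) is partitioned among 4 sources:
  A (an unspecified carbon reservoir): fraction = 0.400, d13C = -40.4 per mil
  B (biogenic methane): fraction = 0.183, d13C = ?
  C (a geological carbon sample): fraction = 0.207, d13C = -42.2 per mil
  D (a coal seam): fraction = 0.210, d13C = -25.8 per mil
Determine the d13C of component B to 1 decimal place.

-61.7 per mil

Isotope mass balance: δ_bulk = Σ fᵢ·δᵢ.
-41.6 = 0.400×(-40.4) + 0.183×δ_B + 0.207×(-42.2) + 0.210×(-25.8)
0.183·δ_B = -41.6 − (-30.313) = -11.287
δ_B = -11.287 / 0.183 = -61.68 per mil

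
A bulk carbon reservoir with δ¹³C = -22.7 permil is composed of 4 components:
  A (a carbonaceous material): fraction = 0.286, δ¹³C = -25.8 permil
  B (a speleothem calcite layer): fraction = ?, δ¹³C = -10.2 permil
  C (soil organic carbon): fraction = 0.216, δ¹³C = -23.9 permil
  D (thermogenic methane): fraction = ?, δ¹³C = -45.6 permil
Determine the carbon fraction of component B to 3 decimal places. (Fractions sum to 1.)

0.355

Let f_B and f_D be the unknown fractions; fractions sum to 1 so f_B + f_D = 0.498.
Mass balance: Σ fᵢ·δᵢ = δ_bulk ⇒ f_B·(-10.2) + f_D·(-45.6) = -22.7 − (-12.541) = -10.159
Substitute f_D = 0.498 − f_B:
f_B·(-10.2 − -45.6) = -10.159 − 0.498×(-45.6) = 12.550
f_B = 12.550 / 35.4 = 0.3545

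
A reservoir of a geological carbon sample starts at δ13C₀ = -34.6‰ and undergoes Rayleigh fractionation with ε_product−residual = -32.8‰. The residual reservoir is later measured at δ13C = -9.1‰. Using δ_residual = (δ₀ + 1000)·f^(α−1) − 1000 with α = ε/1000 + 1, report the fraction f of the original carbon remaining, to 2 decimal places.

0.45

α − 1 = ε/1000 = -0.0328
(δ_res + 1000)/(δ₀ + 1000) = (-9.1 + 1000)/(-34.6 + 1000) = 990.9/965.4 = 1.026414
f = 1.026414^(1/-0.0328) = exp(ln(1.026414)/-0.0328) = exp(0.02607/-0.0328)
f = exp(-0.7949) = 0.4516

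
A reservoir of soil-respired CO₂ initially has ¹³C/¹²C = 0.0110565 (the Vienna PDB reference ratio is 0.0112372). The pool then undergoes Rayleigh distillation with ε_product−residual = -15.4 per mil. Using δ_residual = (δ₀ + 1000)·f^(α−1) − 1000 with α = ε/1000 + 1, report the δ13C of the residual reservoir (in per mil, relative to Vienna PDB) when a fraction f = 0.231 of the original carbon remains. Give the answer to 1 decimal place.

δ₀ = (0.0110565/0.0112372 − 1)×1000 = (0.983919 − 1)×1000 = -16.081 per mil
α − 1 = ε/1000 = -0.0154
f^(α−1) = 0.231^(-0.0154) = 1.022823
δ_res = (-16.081 + 1000) × 1.022823 − 1000 = 1006.375 − 1000 = 6.38 per mil

6.4 per mil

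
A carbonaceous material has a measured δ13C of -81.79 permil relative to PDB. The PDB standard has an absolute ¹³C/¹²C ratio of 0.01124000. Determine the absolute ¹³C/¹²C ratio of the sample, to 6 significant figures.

0.0103207

R_sample = R_standard × (δ13C/1000 + 1)
R_sample = 0.01124000 × (-81.79/1000 + 1) = 0.01124000 × 0.918210
R_sample = 0.0103207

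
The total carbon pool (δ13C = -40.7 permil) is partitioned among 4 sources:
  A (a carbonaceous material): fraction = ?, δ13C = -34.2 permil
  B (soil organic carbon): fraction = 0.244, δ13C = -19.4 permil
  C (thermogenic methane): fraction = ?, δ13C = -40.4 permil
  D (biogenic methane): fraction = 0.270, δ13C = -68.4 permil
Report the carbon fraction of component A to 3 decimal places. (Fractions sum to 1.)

0.345

Let f_A and f_C be the unknown fractions; fractions sum to 1 so f_A + f_C = 0.486.
Mass balance: Σ fᵢ·δᵢ = δ_bulk ⇒ f_A·(-34.2) + f_C·(-40.4) = -40.7 − (-23.202) = -17.498
Substitute f_C = 0.486 − f_A:
f_A·(-34.2 − -40.4) = -17.498 − 0.486×(-40.4) = 2.136
f_A = 2.136 / 6.2 = 0.3445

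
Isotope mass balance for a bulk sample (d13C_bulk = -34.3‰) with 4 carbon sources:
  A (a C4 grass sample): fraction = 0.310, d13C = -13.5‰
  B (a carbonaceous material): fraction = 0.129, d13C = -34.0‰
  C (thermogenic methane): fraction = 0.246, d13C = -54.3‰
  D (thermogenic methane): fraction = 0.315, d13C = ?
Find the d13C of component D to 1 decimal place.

-39.3‰

Isotope mass balance: δ_bulk = Σ fᵢ·δᵢ.
-34.3 = 0.310×(-13.5) + 0.129×(-34.0) + 0.246×(-54.3) + 0.315×δ_D
0.315·δ_D = -34.3 − (-21.929) = -12.371
δ_D = -12.371 / 0.315 = -39.27‰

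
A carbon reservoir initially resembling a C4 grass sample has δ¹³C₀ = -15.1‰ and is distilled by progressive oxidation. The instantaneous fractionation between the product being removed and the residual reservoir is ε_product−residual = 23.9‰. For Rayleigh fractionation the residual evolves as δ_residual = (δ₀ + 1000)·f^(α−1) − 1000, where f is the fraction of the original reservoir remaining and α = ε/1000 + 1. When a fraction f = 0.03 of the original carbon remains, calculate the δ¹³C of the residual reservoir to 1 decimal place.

Rayleigh residual: δ_res = (δ₀ + 1000)·f^(α−1) − 1000
α = ε/1000 + 1 = 1.02390, so α − 1 = 0.02390
f^(α−1) = 0.03^(0.02390) = 0.919609
δ_res = (-15.1 + 1000) × 0.919609 − 1000 = 905.723 − 1000 = -94.28‰

-94.3‰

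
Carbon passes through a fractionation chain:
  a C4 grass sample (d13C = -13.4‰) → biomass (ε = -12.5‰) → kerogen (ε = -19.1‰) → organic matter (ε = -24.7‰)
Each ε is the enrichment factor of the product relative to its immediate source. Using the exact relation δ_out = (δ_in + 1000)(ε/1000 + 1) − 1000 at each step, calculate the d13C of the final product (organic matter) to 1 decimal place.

step 1: δ = (-13.40 + 1000)·(-12.5/1000 + 1) − 1000 = -25.73‰
step 2: δ = (-25.73 + 1000)·(-19.1/1000 + 1) − 1000 = -44.34‰
step 3: δ = (-44.34 + 1000)·(-24.7/1000 + 1) − 1000 = -67.95‰

-67.9‰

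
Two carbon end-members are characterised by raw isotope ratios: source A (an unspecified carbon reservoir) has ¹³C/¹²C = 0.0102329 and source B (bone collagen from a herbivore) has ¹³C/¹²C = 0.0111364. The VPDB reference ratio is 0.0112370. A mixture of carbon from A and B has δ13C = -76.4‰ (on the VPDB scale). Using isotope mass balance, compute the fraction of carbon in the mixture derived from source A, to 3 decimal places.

0.839

δ_A = (0.0102329/0.0112370 − 1)×1000 = (0.910643 − 1)×1000 = -89.357‰
δ_B = (0.0111364/0.0112370 − 1)×1000 = (0.991047 − 1)×1000 = -8.953‰
f_A = (δ_mix − δ_B)/(δ_A − δ_B) = (-76.4 − (-8.953))/(-89.357 − (-8.953))
f_A = -67.447 / -80.404 = 0.8389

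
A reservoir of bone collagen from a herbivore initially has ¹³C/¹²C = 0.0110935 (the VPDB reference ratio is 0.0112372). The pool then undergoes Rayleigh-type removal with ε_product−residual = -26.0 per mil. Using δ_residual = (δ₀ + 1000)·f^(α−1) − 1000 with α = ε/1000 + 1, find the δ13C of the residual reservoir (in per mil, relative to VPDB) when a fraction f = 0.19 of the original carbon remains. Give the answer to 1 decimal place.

30.8 per mil

δ₀ = (0.0110935/0.0112372 − 1)×1000 = (0.987212 − 1)×1000 = -12.788 per mil
α − 1 = ε/1000 = -0.0260
f^(α−1) = 0.19^(-0.0260) = 1.044125
δ_res = (-12.788 + 1000) × 1.044125 − 1000 = 1030.773 − 1000 = 30.77 per mil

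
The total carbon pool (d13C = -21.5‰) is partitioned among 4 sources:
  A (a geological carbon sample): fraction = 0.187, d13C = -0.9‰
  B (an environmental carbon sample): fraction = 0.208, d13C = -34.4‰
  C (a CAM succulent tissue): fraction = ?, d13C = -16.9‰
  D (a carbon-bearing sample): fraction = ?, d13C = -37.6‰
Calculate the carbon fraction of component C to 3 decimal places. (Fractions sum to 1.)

0.414

Let f_C and f_D be the unknown fractions; fractions sum to 1 so f_C + f_D = 0.605.
Mass balance: Σ fᵢ·δᵢ = δ_bulk ⇒ f_C·(-16.9) + f_D·(-37.6) = -21.5 − (-7.324) = -14.177
Substitute f_D = 0.605 − f_C:
f_C·(-16.9 − -37.6) = -14.177 − 0.605×(-37.6) = 8.572
f_C = 8.572 / 20.7 = 0.4141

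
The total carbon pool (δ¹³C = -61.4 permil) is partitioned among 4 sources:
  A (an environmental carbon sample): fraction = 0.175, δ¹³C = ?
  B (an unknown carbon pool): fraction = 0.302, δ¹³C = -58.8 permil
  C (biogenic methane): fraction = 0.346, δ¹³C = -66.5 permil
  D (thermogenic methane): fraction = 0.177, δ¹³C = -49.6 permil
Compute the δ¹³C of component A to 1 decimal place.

-67.7 permil

Isotope mass balance: δ_bulk = Σ fᵢ·δᵢ.
-61.4 = 0.175×δ_A + 0.302×(-58.8) + 0.346×(-66.5) + 0.177×(-49.6)
0.175·δ_A = -61.4 − (-49.546) = -11.854
δ_A = -11.854 / 0.175 = -67.74 permil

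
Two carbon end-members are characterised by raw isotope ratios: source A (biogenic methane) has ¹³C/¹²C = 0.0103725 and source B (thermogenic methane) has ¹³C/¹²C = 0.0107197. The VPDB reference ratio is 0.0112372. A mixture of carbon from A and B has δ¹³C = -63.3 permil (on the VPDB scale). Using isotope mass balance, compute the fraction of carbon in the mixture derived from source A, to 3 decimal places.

δ_A = (0.0103725/0.0112372 − 1)×1000 = (0.923050 − 1)×1000 = -76.950 permil
δ_B = (0.0107197/0.0112372 − 1)×1000 = (0.953948 − 1)×1000 = -46.052 permil
f_A = (δ_mix − δ_B)/(δ_A − δ_B) = (-63.3 − (-46.052))/(-76.950 − (-46.052))
f_A = -17.248 / -30.897 = 0.5582

0.558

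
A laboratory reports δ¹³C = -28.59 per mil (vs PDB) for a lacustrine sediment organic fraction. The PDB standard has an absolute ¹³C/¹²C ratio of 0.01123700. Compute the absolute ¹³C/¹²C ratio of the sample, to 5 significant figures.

0.010916

R_sample = R_standard × (δ¹³C/1000 + 1)
R_sample = 0.01123700 × (-28.59/1000 + 1) = 0.01123700 × 0.971410
R_sample = 0.0109157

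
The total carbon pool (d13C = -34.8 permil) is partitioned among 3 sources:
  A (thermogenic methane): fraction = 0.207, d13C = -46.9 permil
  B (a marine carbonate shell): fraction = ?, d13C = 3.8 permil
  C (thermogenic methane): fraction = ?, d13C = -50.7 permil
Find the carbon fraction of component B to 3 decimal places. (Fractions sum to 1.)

0.277

Let f_B and f_C be the unknown fractions; fractions sum to 1 so f_B + f_C = 0.793.
Mass balance: Σ fᵢ·δᵢ = δ_bulk ⇒ f_B·(3.8) + f_C·(-50.7) = -34.8 − (-9.708) = -25.092
Substitute f_C = 0.793 − f_B:
f_B·(3.8 − -50.7) = -25.092 − 0.793×(-50.7) = 15.113
f_B = 15.113 / 54.5 = 0.2773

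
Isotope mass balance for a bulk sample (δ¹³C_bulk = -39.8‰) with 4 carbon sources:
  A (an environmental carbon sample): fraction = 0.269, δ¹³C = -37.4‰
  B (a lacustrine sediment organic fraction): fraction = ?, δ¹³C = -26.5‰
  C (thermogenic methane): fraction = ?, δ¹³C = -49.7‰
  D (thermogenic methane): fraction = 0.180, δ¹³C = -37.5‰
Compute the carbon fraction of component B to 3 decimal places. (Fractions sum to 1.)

Let f_B and f_C be the unknown fractions; fractions sum to 1 so f_B + f_C = 0.551.
Mass balance: Σ fᵢ·δᵢ = δ_bulk ⇒ f_B·(-26.5) + f_C·(-49.7) = -39.8 − (-16.811) = -22.989
Substitute f_C = 0.551 − f_B:
f_B·(-26.5 − -49.7) = -22.989 − 0.551×(-49.7) = 4.395
f_B = 4.395 / 23.2 = 0.1895

0.189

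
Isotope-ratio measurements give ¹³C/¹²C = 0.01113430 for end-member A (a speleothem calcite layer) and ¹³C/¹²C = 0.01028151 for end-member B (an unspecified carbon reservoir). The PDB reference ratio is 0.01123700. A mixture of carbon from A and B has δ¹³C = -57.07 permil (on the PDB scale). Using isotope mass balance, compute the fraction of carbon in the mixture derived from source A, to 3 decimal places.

0.368

δ_A = (0.01113430/0.01123700 − 1)×1000 = (0.990861 − 1)×1000 = -9.139 permil
δ_B = (0.01028151/0.01123700 − 1)×1000 = (0.914969 − 1)×1000 = -85.031 permil
f_A = (δ_mix − δ_B)/(δ_A − δ_B) = (-57.07 − (-85.031))/(-9.139 − (-85.031))
f_A = 27.961 / 75.891 = 0.3684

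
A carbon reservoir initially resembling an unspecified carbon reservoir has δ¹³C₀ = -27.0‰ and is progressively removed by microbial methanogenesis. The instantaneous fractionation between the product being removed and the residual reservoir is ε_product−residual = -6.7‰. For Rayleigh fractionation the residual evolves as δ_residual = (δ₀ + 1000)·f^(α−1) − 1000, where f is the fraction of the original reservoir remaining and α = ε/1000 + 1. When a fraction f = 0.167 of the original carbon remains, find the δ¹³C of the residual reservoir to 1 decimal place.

Rayleigh residual: δ_res = (δ₀ + 1000)·f^(α−1) − 1000
α = ε/1000 + 1 = 0.99330, so α − 1 = -0.00670
f^(α−1) = 0.167^(-0.00670) = 1.012064
δ_res = (-27.0 + 1000) × 1.012064 − 1000 = 984.738 − 1000 = -15.26‰

-15.3‰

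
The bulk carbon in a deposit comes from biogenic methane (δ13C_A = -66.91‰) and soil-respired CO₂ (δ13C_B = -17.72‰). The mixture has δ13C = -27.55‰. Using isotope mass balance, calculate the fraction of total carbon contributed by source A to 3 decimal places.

δ_mix = f_A·δ_A + (1 − f_A)·δ_B  ⇒  f_A = (δ_mix − δ_B)/(δ_A − δ_B)
f_A = (-27.55 − (-17.72)) / (-66.91 − (-17.72))
f_A = -9.83 / -49.19 = 0.1998

0.200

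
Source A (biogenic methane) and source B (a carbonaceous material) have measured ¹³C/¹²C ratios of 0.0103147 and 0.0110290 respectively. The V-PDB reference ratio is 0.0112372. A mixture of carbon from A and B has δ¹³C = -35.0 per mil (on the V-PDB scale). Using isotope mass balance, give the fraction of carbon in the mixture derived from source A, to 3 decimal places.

δ_A = (0.0103147/0.0112372 − 1)×1000 = (0.917907 − 1)×1000 = -82.093 per mil
δ_B = (0.0110290/0.0112372 − 1)×1000 = (0.981472 − 1)×1000 = -18.528 per mil
f_A = (δ_mix − δ_B)/(δ_A − δ_B) = (-35.0 − (-18.528))/(-82.093 − (-18.528))
f_A = -16.472 / -63.566 = 0.2591

0.259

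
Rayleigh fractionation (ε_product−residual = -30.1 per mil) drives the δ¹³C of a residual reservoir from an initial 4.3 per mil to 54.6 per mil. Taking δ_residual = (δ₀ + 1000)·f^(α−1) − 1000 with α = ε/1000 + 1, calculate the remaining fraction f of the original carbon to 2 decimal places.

0.20

α − 1 = ε/1000 = -0.0301
(δ_res + 1000)/(δ₀ + 1000) = (54.6 + 1000)/(4.3 + 1000) = 1054.6/1004.3 = 1.050085
f = 1.050085^(1/-0.0301) = exp(ln(1.050085)/-0.0301) = exp(0.04887/-0.0301)
f = exp(-1.6236) = 0.1972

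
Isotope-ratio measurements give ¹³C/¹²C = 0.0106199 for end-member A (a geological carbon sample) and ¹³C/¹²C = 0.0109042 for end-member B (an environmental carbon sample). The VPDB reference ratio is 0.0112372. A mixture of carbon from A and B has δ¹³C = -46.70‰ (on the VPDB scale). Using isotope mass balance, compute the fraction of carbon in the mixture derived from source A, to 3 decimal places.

0.675

δ_A = (0.0106199/0.0112372 − 1)×1000 = (0.945066 − 1)×1000 = -54.934‰
δ_B = (0.0109042/0.0112372 − 1)×1000 = (0.970366 − 1)×1000 = -29.634‰
f_A = (δ_mix − δ_B)/(δ_A − δ_B) = (-46.70 − (-29.634))/(-54.934 − (-29.634))
f_A = -17.066 / -25.300 = 0.6746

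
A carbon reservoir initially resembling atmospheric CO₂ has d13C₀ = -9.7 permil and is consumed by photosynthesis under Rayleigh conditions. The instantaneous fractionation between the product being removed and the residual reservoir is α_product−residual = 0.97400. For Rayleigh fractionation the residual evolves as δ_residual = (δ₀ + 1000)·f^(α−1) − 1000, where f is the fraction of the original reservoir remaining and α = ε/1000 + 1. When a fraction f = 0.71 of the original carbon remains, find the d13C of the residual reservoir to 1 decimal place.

Rayleigh residual: δ_res = (δ₀ + 1000)·f^(α−1) − 1000
α − 1 = -0.02600
f^(α−1) = 0.71^(-0.02600) = 1.008945
δ_res = (-9.7 + 1000) × 1.008945 − 1000 = 999.158 − 1000 = -0.84 permil

-0.8 permil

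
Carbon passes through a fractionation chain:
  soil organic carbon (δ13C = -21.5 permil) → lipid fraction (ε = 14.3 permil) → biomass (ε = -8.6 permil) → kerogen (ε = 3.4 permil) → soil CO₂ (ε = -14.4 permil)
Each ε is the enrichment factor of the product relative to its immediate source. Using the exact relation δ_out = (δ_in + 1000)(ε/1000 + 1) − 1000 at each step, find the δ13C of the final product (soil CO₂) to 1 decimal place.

step 1: δ = (-21.50 + 1000)·(14.3/1000 + 1) − 1000 = -7.51 permil
step 2: δ = (-7.51 + 1000)·(-8.6/1000 + 1) − 1000 = -16.04 permil
step 3: δ = (-16.04 + 1000)·(3.4/1000 + 1) − 1000 = -12.70 permil
step 4: δ = (-12.70 + 1000)·(-14.4/1000 + 1) − 1000 = -26.91 permil

-26.9 permil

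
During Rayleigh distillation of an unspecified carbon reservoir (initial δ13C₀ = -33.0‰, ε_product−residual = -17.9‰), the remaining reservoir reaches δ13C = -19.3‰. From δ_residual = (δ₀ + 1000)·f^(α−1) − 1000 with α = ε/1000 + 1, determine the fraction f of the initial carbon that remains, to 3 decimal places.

0.456

α − 1 = ε/1000 = -0.0179
(δ_res + 1000)/(δ₀ + 1000) = (-19.3 + 1000)/(-33.0 + 1000) = 980.7/967.0 = 1.014168
f = 1.014168^(1/-0.0179) = exp(ln(1.014168)/-0.0179) = exp(0.01407/-0.0179)
f = exp(-0.7859) = 0.4557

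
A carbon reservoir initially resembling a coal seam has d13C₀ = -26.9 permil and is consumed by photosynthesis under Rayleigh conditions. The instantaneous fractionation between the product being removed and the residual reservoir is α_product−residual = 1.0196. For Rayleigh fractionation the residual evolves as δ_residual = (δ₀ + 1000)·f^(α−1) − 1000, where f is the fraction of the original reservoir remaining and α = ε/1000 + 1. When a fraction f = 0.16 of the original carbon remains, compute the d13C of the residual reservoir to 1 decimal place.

Rayleigh residual: δ_res = (δ₀ + 1000)·f^(α−1) − 1000
α − 1 = 0.01960
f^(α−1) = 0.16^(0.01960) = 0.964719
δ_res = (-26.9 + 1000) × 0.964719 − 1000 = 938.768 − 1000 = -61.23 permil

-61.2 permil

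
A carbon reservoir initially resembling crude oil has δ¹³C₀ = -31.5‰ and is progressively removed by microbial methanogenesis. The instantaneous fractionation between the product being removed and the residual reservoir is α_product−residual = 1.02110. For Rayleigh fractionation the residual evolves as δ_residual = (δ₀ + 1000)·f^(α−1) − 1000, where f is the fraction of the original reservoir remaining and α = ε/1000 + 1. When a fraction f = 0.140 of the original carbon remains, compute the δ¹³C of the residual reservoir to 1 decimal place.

Rayleigh residual: δ_res = (δ₀ + 1000)·f^(α−1) − 1000
α − 1 = 0.02110
f^(α−1) = 0.140^(0.02110) = 0.959364
δ_res = (-31.5 + 1000) × 0.959364 − 1000 = 929.144 − 1000 = -70.86‰

-70.9‰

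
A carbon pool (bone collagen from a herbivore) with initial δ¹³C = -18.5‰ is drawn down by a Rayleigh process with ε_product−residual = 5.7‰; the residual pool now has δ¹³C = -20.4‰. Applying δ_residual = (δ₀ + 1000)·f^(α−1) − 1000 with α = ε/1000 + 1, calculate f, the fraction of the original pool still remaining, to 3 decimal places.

α − 1 = ε/1000 = 0.0057
(δ_res + 1000)/(δ₀ + 1000) = (-20.4 + 1000)/(-18.5 + 1000) = 979.6/981.5 = 0.998064
f = 0.998064^(1/0.0057) = exp(ln(0.998064)/0.0057) = exp(-0.00194/0.0057)
f = exp(-0.3399) = 0.7118

0.712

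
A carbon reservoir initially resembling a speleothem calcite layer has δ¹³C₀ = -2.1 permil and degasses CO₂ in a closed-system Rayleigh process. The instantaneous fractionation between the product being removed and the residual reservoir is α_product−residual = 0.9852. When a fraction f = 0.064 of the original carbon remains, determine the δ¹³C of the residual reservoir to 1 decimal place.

Rayleigh residual: δ_res = (δ₀ + 1000)·f^(α−1) − 1000
α − 1 = -0.01480
f^(α−1) = 0.064^(-0.01480) = 1.041522
δ_res = (-2.1 + 1000) × 1.041522 − 1000 = 1039.335 − 1000 = 39.34 permil

39.3 permil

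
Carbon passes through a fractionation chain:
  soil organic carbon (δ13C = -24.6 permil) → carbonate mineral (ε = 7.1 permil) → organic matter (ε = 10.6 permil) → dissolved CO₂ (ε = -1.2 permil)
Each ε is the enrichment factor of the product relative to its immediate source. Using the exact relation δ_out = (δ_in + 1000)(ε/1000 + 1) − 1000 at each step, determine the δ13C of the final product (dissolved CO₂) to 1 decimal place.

step 1: δ = (-24.60 + 1000)·(7.1/1000 + 1) − 1000 = -17.67 permil
step 2: δ = (-17.67 + 1000)·(10.6/1000 + 1) − 1000 = -7.26 permil
step 3: δ = (-7.26 + 1000)·(-1.2/1000 + 1) − 1000 = -8.45 permil

-8.5 permil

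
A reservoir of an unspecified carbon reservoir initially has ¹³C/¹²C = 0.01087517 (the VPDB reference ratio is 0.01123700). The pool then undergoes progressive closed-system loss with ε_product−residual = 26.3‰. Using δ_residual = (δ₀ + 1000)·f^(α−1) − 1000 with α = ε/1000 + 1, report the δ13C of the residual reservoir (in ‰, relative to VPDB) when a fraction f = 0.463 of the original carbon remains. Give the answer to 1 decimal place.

δ₀ = (0.01087517/0.01123700 − 1)×1000 = (0.967800 − 1)×1000 = -32.200‰
α − 1 = ε/1000 = 0.0263
f^(α−1) = 0.463^(0.0263) = 0.979952
δ_res = (-32.200 + 1000) × 0.979952 − 1000 = 948.398 − 1000 = -51.60‰

-51.6‰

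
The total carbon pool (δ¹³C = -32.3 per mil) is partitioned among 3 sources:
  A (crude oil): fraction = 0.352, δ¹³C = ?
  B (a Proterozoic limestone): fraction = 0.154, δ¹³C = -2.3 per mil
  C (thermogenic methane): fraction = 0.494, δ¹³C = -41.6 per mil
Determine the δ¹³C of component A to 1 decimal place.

Isotope mass balance: δ_bulk = Σ fᵢ·δᵢ.
-32.3 = 0.352×δ_A + 0.154×(-2.3) + 0.494×(-41.6)
0.352·δ_A = -32.3 − (-20.905) = -11.395
δ_A = -11.395 / 0.352 = -32.37 per mil

-32.4 per mil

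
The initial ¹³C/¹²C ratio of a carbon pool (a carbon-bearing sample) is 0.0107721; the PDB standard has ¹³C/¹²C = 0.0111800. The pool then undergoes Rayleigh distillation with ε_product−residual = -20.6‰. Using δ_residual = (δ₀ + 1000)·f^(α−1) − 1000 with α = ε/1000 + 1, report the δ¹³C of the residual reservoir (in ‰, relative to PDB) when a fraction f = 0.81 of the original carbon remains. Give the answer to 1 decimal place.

δ₀ = (0.0107721/0.0111800 − 1)×1000 = (0.963515 − 1)×1000 = -36.485‰
α − 1 = ε/1000 = -0.0206
f^(α−1) = 0.81^(-0.0206) = 1.004350
δ_res = (-36.485 + 1000) × 1.004350 − 1000 = 967.707 − 1000 = -32.29‰

-32.3‰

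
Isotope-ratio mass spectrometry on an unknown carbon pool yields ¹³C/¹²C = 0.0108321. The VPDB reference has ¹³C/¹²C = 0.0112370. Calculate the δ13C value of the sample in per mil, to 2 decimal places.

-36.03 per mil

δ13C = (R_sample / R_standard − 1) × 1000
R_sample / R_standard = 0.0108321 / 0.0112370 = 0.963967
δ13C = (0.963967 − 1) × 1000 = -36.033 per mil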